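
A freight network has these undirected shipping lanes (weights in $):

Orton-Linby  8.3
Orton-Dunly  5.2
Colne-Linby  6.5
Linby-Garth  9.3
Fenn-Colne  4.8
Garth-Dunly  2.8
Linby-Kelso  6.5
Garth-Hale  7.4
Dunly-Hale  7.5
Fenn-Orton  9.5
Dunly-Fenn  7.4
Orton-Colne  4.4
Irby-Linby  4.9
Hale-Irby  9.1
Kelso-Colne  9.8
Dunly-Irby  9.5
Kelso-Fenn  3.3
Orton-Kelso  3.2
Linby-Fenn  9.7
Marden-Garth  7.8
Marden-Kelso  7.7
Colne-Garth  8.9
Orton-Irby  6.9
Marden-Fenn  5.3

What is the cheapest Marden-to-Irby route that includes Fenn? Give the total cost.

$18.7

Shortest Marden→Fenn: Marden–Fenn = 5.3
Shortest Fenn→Irby: Fenn–Kelso–Orton–Irby = 13.4
Total via Fenn: 5.3 + 13.4 = $18.7.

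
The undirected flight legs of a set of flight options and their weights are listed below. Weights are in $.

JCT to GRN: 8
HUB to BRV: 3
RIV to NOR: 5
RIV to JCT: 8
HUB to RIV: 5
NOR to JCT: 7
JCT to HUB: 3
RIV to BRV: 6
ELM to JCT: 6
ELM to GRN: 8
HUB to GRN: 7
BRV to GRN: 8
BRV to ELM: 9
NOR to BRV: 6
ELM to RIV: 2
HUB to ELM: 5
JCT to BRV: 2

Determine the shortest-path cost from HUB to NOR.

Settle nodes by increasing distance from HUB:
HUB: 0
BRV: 3  (via HUB)
JCT: 3  (via HUB)
ELM: 5  (via HUB)
RIV: 5  (via HUB)
GRN: 7  (via HUB)
NOR: 9  (via BRV)
Shortest route: HUB–BRV–NOR = $9.

$9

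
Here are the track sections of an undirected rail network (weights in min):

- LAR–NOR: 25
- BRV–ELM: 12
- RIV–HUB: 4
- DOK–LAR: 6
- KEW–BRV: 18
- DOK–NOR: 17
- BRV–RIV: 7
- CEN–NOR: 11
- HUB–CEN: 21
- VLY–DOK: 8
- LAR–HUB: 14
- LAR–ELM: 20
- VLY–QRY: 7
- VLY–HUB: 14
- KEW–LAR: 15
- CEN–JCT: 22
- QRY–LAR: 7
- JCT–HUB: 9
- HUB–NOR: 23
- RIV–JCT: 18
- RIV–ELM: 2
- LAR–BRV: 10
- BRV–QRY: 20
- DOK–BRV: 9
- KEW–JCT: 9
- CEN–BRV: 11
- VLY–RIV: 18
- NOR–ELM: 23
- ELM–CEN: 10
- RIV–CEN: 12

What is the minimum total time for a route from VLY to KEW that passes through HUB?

Shortest VLY→HUB: VLY → HUB = 14
Shortest HUB→KEW: HUB → JCT → KEW = 18
Total via HUB: 14 + 18 = 32 min.

32 min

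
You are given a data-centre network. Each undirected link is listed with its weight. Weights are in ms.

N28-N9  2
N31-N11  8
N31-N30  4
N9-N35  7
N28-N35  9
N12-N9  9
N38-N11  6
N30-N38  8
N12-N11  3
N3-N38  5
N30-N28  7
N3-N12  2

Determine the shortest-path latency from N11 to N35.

Candidate routes:
N11 - N12 - N9 - N28 - N35: 3+9+2+9 = 23
N11 - N12 - N9 - N35: 3+9+7 = 19
The minimum is 19 ms via N11 - N12 - N9 - N35.

19 ms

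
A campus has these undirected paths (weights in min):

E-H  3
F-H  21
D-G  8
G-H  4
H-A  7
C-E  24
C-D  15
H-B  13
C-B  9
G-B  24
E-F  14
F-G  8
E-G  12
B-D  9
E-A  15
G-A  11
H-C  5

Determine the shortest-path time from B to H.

Shortest distances from B:
B: 0
C: 9  (via B)
D: 9  (via B)
H: 13  (via B)
Shortest route: B → H = 13 min.

13 min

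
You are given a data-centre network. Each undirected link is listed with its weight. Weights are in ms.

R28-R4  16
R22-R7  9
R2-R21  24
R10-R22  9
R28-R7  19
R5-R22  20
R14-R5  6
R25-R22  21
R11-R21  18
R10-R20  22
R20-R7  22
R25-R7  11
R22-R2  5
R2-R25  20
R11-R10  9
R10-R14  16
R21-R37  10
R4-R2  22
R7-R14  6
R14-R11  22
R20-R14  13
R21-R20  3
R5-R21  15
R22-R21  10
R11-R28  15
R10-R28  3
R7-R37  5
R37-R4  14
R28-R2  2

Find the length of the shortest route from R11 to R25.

Settle nodes by increasing distance from R11:
R11: 0
R10: 9  (via R11)
R28: 12  (via R10)
R2: 14  (via R28)
R21: 18  (via R11)
R22: 18  (via R10)
R20: 21  (via R21)
R14: 22  (via R11)
R7: 27  (via R22)
R4: 28  (via R28)
R5: 28  (via R14)
R37: 28  (via R21)
R25: 34  (via R2)
Shortest route: R11 → R10 → R28 → R2 → R25 = 34 ms.

34 ms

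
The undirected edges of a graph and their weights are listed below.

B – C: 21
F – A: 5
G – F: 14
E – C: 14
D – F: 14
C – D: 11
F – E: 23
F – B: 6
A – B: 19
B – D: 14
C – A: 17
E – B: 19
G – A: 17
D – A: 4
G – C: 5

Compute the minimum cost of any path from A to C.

15

Settle nodes by increasing distance from A:
A: 0
D: 4  (via A)
F: 5  (via A)
B: 11  (via F)
C: 15  (via D)
Shortest route: A → D → C = 15.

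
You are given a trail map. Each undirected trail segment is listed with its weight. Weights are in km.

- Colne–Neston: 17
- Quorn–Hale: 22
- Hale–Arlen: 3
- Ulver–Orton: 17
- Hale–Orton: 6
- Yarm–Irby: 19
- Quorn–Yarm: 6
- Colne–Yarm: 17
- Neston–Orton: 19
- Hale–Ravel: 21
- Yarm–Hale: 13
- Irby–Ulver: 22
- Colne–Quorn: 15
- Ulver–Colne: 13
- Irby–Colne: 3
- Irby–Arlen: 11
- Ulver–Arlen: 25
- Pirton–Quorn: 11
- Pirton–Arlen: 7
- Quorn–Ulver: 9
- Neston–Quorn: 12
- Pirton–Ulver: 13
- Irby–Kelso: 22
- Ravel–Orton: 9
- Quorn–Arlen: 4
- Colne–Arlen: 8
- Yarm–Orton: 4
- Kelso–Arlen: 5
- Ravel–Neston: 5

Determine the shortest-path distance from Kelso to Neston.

21 km

Running Dijkstra from Kelso:
Kelso: 0
Arlen: 5  (via Kelso)
Hale: 8  (via Arlen)
Quorn: 9  (via Arlen)
Pirton: 12  (via Arlen)
Colne: 13  (via Arlen)
Orton: 14  (via Hale)
Yarm: 15  (via Quorn)
Irby: 16  (via Arlen)
Ulver: 18  (via Quorn)
Neston: 21  (via Quorn)
Shortest route: Kelso–Arlen–Quorn–Neston = 21 km.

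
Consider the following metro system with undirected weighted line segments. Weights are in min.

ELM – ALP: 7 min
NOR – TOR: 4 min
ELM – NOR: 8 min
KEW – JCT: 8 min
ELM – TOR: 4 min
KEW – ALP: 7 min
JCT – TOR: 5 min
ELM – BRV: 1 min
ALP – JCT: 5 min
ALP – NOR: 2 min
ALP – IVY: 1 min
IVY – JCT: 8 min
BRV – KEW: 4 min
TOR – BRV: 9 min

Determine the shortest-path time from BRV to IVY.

9 min

Enumerating some paths:
BRV - ELM - ALP - IVY: 1+7+1 = 9
BRV - ELM - NOR - ALP - IVY: 1+8+2+1 = 12
The minimum is 9 min via BRV - ELM - ALP - IVY.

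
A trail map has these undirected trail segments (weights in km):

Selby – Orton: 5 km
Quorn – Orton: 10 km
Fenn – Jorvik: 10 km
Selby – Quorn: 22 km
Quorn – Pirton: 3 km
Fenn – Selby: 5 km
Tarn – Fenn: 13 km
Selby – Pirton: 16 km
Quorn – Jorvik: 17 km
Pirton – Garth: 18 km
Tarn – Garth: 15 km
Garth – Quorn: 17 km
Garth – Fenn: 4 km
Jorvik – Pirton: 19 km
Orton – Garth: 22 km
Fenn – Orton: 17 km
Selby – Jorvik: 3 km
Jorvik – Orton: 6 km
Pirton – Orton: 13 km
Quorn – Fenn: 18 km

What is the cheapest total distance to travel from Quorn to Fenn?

18 km

Settle nodes by increasing distance from Quorn:
Quorn: 0
Pirton: 3  (via Quorn)
Orton: 10  (via Quorn)
Selby: 15  (via Orton)
Jorvik: 16  (via Orton)
Garth: 17  (via Quorn)
Fenn: 18  (via Quorn)
Shortest route: Quorn → Fenn = 18 km.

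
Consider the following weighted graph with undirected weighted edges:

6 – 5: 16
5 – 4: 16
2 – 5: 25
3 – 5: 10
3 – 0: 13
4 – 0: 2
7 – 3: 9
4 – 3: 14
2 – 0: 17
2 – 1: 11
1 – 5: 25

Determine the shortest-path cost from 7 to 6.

35

Enumerating some paths:
7 → 3 → 4 → 5 → 6: 9+14+16+16 = 55
7 → 3 → 5 → 6: 9+10+16 = 35
The minimum is 35 via 7 → 3 → 5 → 6.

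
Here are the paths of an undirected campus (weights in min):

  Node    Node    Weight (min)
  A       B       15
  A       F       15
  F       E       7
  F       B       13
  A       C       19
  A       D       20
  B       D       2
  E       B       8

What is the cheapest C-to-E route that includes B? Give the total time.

Best C to B: C–A–B costing 34
Shortest B→E: B–E = 8
Total via B: 34 + 8 = 42 min.

42 min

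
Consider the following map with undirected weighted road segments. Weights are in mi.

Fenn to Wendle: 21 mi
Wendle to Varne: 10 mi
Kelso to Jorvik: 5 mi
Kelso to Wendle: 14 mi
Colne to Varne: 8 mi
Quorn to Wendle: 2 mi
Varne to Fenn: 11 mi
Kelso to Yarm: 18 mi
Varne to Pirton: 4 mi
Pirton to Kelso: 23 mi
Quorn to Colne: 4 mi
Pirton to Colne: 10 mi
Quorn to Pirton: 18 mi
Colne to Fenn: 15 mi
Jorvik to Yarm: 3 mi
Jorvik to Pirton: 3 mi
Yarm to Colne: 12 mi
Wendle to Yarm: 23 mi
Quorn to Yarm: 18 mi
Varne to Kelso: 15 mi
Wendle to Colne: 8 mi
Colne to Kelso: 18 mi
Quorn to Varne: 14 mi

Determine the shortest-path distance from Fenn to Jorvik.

Running Dijkstra from Fenn:
Fenn: 0
Varne: 11  (via Fenn)
Pirton: 15  (via Varne)
Colne: 15  (via Fenn)
Jorvik: 18  (via Pirton)
Shortest route: Fenn → Varne → Pirton → Jorvik = 18 mi.

18 mi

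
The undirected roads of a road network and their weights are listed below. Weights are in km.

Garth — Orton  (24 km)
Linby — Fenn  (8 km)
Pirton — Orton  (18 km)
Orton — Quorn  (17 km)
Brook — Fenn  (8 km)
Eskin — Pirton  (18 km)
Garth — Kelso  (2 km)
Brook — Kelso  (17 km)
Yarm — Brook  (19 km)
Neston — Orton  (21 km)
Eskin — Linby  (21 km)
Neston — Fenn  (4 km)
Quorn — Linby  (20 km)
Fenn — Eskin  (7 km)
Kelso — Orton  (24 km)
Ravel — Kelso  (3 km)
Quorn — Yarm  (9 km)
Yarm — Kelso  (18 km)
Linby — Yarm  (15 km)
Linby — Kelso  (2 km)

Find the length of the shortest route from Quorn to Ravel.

25 km

Candidate routes:
Quorn → Linby → Kelso → Ravel: 20+2+3 = 25
Quorn → Yarm → Linby → Kelso → Ravel: 9+15+2+3 = 29
The minimum is 25 km via Quorn → Linby → Kelso → Ravel.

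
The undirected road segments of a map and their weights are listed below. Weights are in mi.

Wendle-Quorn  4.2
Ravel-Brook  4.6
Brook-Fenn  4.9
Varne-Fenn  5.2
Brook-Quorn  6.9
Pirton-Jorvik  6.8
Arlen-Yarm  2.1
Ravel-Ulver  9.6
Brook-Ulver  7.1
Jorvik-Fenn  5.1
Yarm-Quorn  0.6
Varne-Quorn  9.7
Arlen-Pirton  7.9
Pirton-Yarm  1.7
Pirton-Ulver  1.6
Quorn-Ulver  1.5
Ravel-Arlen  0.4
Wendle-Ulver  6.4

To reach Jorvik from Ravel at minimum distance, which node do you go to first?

Compare a few routes:
Ravel → Arlen → Yarm → Pirton → Jorvik: 0.4+2.1+1.7+6.8 = 11
Ravel → Arlen → Yarm → Quorn → Ulver → Pirton → Jorvik: 0.4+2.1+0.6+1.5+1.6+6.8 = 13
The minimum is 11 mi via Ravel → Arlen → Yarm → Pirton → Jorvik.
So from Ravel the first move is to Arlen.

Arlen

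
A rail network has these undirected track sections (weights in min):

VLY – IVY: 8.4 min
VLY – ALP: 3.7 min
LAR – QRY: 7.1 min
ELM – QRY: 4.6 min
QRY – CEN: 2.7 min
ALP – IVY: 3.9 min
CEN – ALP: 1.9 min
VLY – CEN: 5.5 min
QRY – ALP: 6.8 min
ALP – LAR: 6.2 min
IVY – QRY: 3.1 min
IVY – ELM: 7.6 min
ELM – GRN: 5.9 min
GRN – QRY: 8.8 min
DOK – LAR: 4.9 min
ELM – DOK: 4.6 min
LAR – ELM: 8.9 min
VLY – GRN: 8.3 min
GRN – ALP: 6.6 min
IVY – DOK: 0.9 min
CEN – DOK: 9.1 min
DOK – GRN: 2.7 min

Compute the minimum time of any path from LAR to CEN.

8.1 min

Candidate routes:
LAR–DOK–IVY–QRY–CEN: 4.9+0.9+3.1+2.7 = 11.6
LAR–DOK–IVY–ALP–CEN: 4.9+0.9+3.9+1.9 = 11.6
LAR–QRY–CEN: 7.1+2.7 = 9.8
LAR–ALP–CEN: 6.2+1.9 = 8.1
Cheapest is LAR–ALP–CEN at 8.1 min.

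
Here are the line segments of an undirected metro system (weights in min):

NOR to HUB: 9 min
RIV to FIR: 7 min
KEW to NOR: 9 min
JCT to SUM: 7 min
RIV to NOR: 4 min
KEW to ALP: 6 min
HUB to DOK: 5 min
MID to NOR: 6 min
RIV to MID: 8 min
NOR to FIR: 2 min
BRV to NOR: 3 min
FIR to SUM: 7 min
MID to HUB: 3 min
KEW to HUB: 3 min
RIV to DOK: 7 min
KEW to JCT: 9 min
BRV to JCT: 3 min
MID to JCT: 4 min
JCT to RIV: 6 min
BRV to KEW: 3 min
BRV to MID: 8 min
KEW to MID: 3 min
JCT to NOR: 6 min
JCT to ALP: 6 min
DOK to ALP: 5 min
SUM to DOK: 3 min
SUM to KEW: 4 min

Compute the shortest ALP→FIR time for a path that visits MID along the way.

17 min

Best ALP to MID: ALP → KEW → MID costing 9
Best MID to FIR: MID → NOR → FIR costing 8
Total via MID: 9 + 8 = 17 min.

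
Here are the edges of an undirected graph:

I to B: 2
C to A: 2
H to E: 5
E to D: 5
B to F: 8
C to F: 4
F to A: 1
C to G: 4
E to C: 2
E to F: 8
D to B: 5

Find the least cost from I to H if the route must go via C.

Best I to C: I–B–F–A–C costing 13
Best C to H: C–E–H costing 7
Total via C: 13 + 7 = 20.

20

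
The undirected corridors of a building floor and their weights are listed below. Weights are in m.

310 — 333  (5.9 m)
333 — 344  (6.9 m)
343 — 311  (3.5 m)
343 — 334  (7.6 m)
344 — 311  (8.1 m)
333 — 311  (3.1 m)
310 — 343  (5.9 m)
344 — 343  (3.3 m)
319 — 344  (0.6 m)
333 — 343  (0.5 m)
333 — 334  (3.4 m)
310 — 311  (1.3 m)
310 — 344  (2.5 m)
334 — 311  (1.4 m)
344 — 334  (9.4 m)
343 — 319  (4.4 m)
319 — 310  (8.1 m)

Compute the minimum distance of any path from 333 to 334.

3.4 m

Candidate routes:
333–311–334: 3.1+1.4 = 4.5
333–334: 3.4 = 3.4
Cheapest is 333–334 at 3.4 m.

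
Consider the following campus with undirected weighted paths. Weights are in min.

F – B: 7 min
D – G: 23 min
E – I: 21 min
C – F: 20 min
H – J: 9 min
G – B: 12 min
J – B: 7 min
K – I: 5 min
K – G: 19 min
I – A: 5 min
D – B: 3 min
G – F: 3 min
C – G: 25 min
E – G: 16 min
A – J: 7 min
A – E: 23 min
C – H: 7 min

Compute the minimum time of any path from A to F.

Enumerating some paths:
A → E → G → F: 23+16+3 = 42
A → J → B → G → F: 7+7+12+3 = 29
A → I → K → G → F: 5+5+19+3 = 32
A → J → B → F: 7+7+7 = 21
Cheapest is A → J → B → F at 21 min.

21 min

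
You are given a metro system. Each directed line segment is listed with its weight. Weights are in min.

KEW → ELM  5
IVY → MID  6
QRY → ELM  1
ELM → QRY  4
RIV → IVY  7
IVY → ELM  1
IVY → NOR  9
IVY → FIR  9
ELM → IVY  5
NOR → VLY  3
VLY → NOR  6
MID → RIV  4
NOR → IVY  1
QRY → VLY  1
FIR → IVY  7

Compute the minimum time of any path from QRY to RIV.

Shortest distances from QRY:
QRY: 0
ELM: 1  (via QRY)
VLY: 1  (via QRY)
IVY: 6  (via ELM)
NOR: 7  (via VLY)
MID: 12  (via IVY)
FIR: 15  (via IVY)
RIV: 16  (via MID)
Shortest route: QRY → ELM → IVY → MID → RIV = 16 min.

16 min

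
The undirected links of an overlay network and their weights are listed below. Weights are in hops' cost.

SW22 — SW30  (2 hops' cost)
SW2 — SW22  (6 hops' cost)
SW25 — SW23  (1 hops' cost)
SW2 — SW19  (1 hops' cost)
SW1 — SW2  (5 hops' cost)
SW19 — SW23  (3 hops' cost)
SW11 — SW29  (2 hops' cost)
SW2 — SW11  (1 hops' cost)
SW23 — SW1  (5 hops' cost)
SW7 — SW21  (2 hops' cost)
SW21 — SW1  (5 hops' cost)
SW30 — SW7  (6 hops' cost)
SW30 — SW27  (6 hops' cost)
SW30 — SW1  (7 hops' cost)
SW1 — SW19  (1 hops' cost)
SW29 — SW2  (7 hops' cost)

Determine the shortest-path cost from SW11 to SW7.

10 hops' cost

Enumerating some paths:
SW11 - SW2 - SW22 - SW30 - SW7: 1+6+2+6 = 15
SW11 - SW2 - SW19 - SW1 - SW21 - SW7: 1+1+1+5+2 = 10
SW11 - SW2 - SW1 - SW21 - SW7: 1+5+5+2 = 13
SW11 - SW2 - SW19 - SW1 - SW30 - SW7: 1+1+1+7+6 = 16
Cheapest is SW11 - SW2 - SW19 - SW1 - SW21 - SW7 at 10 hops' cost.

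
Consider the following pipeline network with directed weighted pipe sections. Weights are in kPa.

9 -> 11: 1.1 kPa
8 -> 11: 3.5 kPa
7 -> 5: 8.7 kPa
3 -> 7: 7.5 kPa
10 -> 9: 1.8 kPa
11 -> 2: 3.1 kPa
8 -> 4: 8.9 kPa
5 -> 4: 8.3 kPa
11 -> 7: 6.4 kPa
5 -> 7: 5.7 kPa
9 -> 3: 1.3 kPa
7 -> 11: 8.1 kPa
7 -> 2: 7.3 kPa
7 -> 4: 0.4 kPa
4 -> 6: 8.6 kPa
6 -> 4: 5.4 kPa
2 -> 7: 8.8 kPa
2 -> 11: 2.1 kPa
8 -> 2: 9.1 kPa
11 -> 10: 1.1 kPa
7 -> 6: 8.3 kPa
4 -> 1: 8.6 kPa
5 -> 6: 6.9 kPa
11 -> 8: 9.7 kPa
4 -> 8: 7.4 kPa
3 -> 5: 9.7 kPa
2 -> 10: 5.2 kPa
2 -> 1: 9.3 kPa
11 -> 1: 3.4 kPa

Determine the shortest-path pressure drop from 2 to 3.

Running Dijkstra from 2:
2: 0
11: 2.1  (via 2)
10: 3.2  (via 11)
9: 5  (via 10)
1: 5.5  (via 11)
3: 6.3  (via 9)
Shortest route: 2–11–10–9–3 = 6.3 kPa.

6.3 kPa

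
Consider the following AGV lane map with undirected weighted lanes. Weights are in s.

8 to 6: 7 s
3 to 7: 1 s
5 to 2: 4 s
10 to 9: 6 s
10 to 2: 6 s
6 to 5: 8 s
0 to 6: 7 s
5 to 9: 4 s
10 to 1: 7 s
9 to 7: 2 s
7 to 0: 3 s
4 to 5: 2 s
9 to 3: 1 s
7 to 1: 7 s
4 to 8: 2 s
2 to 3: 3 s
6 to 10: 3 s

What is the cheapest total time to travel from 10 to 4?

Shortest distances from 10:
10: 0
6: 3  (via 10)
2: 6  (via 10)
9: 6  (via 10)
1: 7  (via 10)
3: 7  (via 9)
7: 8  (via 9)
0: 10  (via 6)
5: 10  (via 2)
8: 10  (via 6)
4: 12  (via 5)
Shortest route: 10–2–5–4 = 12 s.

12 s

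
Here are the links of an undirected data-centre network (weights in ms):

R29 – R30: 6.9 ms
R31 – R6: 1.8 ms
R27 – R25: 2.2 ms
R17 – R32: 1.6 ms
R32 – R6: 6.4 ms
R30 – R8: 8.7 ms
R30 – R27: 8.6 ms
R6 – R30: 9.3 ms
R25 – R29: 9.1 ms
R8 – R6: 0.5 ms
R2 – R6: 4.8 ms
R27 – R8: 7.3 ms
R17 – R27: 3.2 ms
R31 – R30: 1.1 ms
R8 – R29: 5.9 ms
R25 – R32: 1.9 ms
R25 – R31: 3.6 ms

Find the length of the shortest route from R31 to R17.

7.1 ms

Candidate routes:
R31 - R25 - R32 - R17: 3.6+1.9+1.6 = 7.1
R31 - R25 - R27 - R17: 3.6+2.2+3.2 = 9
Cheapest is R31 - R25 - R32 - R17 at 7.1 ms.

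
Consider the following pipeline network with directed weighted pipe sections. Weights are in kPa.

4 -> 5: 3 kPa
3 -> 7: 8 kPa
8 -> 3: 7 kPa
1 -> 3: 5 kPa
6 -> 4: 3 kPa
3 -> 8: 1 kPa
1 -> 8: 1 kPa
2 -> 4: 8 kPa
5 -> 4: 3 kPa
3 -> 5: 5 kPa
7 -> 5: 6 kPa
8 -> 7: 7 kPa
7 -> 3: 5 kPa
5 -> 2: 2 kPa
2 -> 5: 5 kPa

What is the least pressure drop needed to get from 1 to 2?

Shortest distances from 1:
1: 0
8: 1  (via 1)
3: 5  (via 1)
7: 8  (via 8)
5: 10  (via 3)
2: 12  (via 5)
Shortest route: 1 → 3 → 5 → 2 = 12 kPa.

12 kPa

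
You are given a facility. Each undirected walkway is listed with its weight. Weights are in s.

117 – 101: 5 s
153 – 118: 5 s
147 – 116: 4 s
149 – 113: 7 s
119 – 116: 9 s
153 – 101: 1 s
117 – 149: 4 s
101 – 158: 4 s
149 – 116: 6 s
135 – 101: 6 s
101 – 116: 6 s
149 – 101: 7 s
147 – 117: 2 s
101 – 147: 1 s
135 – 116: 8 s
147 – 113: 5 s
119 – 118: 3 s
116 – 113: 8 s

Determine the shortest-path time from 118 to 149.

Settle nodes by increasing distance from 118:
118: 0
119: 3  (via 118)
153: 5  (via 118)
101: 6  (via 153)
147: 7  (via 101)
117: 9  (via 147)
158: 10  (via 101)
116: 11  (via 147)
113: 12  (via 147)
135: 12  (via 101)
149: 13  (via 101)
Shortest route: 118 → 153 → 101 → 149 = 13 s.

13 s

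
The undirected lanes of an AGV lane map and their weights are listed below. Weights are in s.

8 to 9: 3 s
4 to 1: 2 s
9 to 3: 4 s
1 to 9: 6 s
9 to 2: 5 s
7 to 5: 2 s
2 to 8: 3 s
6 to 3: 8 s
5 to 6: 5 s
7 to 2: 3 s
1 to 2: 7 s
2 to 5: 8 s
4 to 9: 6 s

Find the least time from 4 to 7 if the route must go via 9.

Best 4 to 9: 4–9 costing 6
Best 9 to 7: 9–2–7 costing 8
Total via 9: 6 + 8 = 14 s.

14 s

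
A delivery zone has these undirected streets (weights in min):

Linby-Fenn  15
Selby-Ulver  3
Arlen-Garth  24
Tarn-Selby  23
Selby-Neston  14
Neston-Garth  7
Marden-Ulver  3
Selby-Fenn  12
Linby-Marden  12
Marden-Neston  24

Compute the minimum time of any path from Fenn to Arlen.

57 min

Compare a few routes:
Fenn–Linby–Marden–Neston–Garth–Arlen: 15+12+24+7+24 = 82
Fenn–Linby–Marden–Ulver–Selby–Neston–Garth–Arlen: 15+12+3+3+14+7+24 = 78
Fenn–Selby–Ulver–Marden–Neston–Garth–Arlen: 12+3+3+24+7+24 = 73
Fenn–Selby–Neston–Garth–Arlen: 12+14+7+24 = 57
The minimum is 57 min via Fenn–Selby–Neston–Garth–Arlen.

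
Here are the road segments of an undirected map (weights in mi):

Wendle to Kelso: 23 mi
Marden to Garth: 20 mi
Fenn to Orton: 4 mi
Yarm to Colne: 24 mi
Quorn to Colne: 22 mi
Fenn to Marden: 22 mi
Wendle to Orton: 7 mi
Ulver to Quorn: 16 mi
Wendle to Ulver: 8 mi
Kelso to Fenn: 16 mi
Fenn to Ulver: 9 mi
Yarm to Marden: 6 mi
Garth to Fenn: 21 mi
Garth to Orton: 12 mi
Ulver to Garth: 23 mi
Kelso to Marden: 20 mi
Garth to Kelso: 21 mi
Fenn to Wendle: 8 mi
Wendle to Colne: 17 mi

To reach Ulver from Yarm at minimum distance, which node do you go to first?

Marden

Enumerating some paths:
Yarm–Marden–Fenn–Wendle–Ulver: 6+22+8+8 = 44
Yarm–Marden–Fenn–Ulver: 6+22+9 = 37
Yarm–Marden–Fenn–Orton–Wendle–Ulver: 6+22+4+7+8 = 47
Yarm–Colne–Wendle–Ulver: 24+17+8 = 49
The minimum is 37 mi via Yarm–Marden–Fenn–Ulver.
So from Yarm the first move is to Marden.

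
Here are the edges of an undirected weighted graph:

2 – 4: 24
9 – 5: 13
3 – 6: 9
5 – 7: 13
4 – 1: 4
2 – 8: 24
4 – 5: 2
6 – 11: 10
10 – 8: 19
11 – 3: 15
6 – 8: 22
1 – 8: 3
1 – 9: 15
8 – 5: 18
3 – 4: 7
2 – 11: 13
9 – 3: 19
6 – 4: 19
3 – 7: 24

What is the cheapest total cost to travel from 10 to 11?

Candidate routes:
10 → 8 → 1 → 4 → 3 → 6 → 11: 19+3+4+7+9+10 = 52
10 → 8 → 6 → 11: 19+22+10 = 51
10 → 8 → 1 → 4 → 3 → 11: 19+3+4+7+15 = 48
10 → 8 → 1 → 4 → 6 → 11: 19+3+4+19+10 = 55
Cheapest is 10 → 8 → 1 → 4 → 3 → 11 at 48.

48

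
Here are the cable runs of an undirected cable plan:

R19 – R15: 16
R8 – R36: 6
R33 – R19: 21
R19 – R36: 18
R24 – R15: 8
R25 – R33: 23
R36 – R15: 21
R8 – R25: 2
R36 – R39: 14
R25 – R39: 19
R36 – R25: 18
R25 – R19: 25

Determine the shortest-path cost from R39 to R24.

Running Dijkstra from R39:
R39: 0
R36: 14  (via R39)
R25: 19  (via R39)
R8: 20  (via R36)
R19: 32  (via R36)
R15: 35  (via R36)
R33: 42  (via R25)
R24: 43  (via R15)
Shortest route: R39 → R36 → R15 → R24 = 43.

43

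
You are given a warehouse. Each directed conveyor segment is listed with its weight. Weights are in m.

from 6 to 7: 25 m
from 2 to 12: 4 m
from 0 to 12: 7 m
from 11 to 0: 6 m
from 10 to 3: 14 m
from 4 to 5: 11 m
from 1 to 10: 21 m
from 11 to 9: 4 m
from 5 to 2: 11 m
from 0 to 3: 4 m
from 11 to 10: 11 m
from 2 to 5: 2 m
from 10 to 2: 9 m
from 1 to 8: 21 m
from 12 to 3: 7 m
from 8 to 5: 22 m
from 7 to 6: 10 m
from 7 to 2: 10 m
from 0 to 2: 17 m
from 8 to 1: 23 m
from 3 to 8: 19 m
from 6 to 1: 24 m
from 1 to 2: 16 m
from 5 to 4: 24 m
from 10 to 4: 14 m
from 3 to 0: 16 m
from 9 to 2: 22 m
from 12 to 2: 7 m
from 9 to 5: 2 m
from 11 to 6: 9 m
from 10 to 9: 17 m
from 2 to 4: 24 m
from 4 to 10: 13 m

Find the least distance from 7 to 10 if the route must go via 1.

Best 7 to 1: 7–6–1 costing 34
Best 1 to 10: 1–10 costing 21
Total via 1: 34 + 21 = 55 m.

55 m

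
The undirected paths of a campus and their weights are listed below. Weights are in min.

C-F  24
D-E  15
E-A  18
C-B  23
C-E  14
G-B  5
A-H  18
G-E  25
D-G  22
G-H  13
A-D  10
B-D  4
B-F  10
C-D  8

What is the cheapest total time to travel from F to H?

28 min

Candidate routes:
F - C - D - B - G - H: 24+8+4+5+13 = 54
F - B - D - G - H: 10+4+22+13 = 49
F - B - D - A - H: 10+4+10+18 = 42
F - B - G - H: 10+5+13 = 28
The minimum is 28 min via F - B - G - H.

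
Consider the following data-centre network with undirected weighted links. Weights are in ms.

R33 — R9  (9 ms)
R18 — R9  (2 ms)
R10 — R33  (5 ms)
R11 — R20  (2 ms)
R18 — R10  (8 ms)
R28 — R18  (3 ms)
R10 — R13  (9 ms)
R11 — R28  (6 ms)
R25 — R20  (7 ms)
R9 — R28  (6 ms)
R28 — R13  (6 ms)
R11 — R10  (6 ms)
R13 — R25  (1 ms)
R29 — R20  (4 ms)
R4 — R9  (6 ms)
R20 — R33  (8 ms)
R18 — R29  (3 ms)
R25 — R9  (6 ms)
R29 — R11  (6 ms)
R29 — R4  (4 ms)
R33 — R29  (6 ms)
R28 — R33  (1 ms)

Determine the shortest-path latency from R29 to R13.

12 ms

Compare a few routes:
R29 - R33 - R28 - R13: 6+1+6 = 13
R29 - R18 - R28 - R13: 3+3+6 = 12
R29 - R11 - R20 - R25 - R13: 6+2+7+1 = 16
Cheapest is R29 - R18 - R28 - R13 at 12 ms.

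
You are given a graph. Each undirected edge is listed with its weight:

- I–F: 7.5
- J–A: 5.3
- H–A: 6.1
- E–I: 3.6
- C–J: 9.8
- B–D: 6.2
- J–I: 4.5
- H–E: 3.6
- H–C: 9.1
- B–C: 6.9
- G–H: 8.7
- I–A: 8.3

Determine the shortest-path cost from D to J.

22.9

Settle nodes by increasing distance from D:
D: 0
B: 6.2  (via D)
C: 13.1  (via B)
H: 22.2  (via C)
J: 22.9  (via C)
Shortest route: D → B → C → J = 22.9.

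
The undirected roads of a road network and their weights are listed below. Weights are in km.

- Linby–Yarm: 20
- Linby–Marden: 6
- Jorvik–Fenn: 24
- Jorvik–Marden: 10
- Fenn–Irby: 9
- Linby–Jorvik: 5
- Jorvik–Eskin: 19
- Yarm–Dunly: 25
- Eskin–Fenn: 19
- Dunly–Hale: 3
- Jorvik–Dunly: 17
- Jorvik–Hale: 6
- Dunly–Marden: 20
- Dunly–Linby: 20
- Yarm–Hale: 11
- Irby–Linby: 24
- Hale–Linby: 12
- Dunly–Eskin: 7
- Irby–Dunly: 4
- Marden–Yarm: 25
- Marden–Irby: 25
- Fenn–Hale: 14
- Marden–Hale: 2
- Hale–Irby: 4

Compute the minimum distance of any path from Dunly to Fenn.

13 km

Compare a few routes:
Dunly → Irby → Fenn: 4+9 = 13
Dunly → Hale → Irby → Fenn: 3+4+9 = 16
Dunly → Hale → Fenn: 3+14 = 17
Dunly → Irby → Hale → Fenn: 4+4+14 = 22
Cheapest is Dunly → Irby → Fenn at 13 km.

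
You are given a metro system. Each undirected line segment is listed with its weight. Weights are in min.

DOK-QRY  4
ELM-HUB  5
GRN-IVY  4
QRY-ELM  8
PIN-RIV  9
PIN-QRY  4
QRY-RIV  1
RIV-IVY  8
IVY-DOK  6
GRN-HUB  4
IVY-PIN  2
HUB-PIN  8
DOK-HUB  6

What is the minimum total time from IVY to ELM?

13 min

Shortest distances from IVY:
IVY: 0
PIN: 2  (via IVY)
GRN: 4  (via IVY)
QRY: 6  (via PIN)
DOK: 6  (via IVY)
RIV: 7  (via QRY)
HUB: 8  (via GRN)
ELM: 13  (via HUB)
Shortest route: IVY–GRN–HUB–ELM = 13 min.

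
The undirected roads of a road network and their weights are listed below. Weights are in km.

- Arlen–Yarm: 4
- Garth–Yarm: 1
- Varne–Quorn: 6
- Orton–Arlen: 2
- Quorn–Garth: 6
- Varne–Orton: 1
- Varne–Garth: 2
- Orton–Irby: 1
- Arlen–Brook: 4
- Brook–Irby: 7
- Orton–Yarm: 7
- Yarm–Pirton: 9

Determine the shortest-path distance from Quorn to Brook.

Enumerating some paths:
Quorn - Garth - Varne - Orton - Arlen - Brook: 6+2+1+2+4 = 15
Quorn - Varne - Orton - Arlen - Brook: 6+1+2+4 = 13
Cheapest is Quorn - Varne - Orton - Arlen - Brook at 13 km.

13 km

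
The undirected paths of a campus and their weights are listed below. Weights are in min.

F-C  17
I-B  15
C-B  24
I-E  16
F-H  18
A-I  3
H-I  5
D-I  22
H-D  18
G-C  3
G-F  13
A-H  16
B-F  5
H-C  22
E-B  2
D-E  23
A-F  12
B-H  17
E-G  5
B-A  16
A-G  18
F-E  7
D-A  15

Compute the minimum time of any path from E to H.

Candidate routes:
E - I - H: 16+5 = 21
E - B - I - H: 2+15+5 = 22
E - B - H: 2+17 = 19
E - F - H: 7+18 = 25
The minimum is 19 min via E - B - H.

19 min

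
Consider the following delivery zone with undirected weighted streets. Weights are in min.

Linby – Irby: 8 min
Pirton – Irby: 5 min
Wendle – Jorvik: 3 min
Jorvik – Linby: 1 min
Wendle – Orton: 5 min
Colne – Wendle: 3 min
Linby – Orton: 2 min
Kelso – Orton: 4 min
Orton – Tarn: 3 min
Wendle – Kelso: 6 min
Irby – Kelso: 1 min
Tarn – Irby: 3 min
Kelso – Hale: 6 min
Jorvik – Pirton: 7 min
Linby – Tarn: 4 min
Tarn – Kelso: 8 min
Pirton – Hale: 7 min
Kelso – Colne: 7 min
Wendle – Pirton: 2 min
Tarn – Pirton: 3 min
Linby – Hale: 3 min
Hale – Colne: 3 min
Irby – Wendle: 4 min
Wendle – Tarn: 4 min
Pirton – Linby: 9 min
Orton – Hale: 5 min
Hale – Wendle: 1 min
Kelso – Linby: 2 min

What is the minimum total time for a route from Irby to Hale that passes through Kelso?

6 min

Shortest Irby→Kelso: Irby–Kelso = 1
Shortest Kelso→Hale: Kelso–Linby–Hale = 5
Total via Kelso: 1 + 5 = 6 min.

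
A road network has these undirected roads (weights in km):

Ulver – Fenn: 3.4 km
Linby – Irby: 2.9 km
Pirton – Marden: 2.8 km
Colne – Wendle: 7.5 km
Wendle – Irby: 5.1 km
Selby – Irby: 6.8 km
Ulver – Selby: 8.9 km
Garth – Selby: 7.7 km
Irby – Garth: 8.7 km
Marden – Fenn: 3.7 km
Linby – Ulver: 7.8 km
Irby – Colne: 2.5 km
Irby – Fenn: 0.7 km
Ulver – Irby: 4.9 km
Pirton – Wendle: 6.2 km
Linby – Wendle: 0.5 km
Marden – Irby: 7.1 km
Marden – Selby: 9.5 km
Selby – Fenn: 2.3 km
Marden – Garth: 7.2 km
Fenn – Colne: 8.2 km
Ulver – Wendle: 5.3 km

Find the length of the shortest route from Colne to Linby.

Enumerating some paths:
Colne → Wendle → Linby: 7.5+0.5 = 8
Colne → Irby → Linby: 2.5+2.9 = 5.4
Cheapest is Colne → Irby → Linby at 5.4 km.

5.4 km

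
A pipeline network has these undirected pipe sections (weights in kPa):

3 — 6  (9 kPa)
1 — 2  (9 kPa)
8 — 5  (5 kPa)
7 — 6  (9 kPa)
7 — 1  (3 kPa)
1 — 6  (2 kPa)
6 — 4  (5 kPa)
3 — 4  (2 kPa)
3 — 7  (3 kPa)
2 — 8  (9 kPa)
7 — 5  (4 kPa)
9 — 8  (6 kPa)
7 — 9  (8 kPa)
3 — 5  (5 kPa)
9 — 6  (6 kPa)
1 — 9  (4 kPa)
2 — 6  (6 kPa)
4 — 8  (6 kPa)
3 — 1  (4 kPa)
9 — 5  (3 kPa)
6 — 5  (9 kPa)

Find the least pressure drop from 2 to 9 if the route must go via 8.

15 kPa

Shortest 2→8: 2–8 = 9
Shortest 8→9: 8–9 = 6
Total via 8: 9 + 6 = 15 kPa.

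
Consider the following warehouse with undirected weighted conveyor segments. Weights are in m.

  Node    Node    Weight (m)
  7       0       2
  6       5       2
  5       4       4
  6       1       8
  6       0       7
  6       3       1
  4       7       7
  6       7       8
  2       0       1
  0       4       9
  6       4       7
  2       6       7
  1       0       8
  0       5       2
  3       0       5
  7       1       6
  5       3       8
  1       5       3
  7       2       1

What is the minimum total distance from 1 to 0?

5 m

Settle nodes by increasing distance from 1:
1: 0
5: 3  (via 1)
0: 5  (via 5)
Shortest route: 1 → 5 → 0 = 5 m.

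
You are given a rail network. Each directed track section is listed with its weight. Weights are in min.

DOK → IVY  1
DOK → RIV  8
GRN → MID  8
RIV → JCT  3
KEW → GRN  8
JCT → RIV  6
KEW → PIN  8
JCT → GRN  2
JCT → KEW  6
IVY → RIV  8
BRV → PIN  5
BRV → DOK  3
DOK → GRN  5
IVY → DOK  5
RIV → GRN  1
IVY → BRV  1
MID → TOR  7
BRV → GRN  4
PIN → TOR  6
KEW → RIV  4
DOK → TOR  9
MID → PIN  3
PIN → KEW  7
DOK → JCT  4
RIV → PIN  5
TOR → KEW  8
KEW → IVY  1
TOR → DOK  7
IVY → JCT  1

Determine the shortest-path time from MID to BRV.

Settle nodes by increasing distance from MID:
MID: 0
PIN: 3  (via MID)
TOR: 7  (via MID)
KEW: 10  (via PIN)
IVY: 11  (via KEW)
JCT: 12  (via IVY)
BRV: 12  (via IVY)
Shortest route: MID–PIN–KEW–IVY–BRV = 12 min.

12 min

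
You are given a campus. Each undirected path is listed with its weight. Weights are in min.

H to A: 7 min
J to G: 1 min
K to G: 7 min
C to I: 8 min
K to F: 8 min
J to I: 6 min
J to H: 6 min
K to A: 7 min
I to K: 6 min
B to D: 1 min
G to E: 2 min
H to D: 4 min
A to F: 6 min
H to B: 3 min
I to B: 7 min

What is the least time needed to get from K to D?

14 min

Compare a few routes:
K–A–H–B–D: 7+7+3+1 = 18
K–I–B–D: 6+7+1 = 14
K–A–H–D: 7+7+4 = 18
Cheapest is K–I–B–D at 14 min.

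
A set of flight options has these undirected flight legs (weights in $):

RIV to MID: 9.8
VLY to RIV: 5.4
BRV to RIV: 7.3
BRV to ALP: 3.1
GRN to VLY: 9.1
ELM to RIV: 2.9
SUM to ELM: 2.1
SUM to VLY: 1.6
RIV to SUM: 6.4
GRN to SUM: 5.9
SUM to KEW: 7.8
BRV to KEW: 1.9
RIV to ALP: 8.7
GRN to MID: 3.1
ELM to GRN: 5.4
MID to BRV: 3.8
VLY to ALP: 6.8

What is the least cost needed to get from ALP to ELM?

$10.5

Shortest distances from ALP:
ALP: 0
BRV: 3.1  (via ALP)
KEW: 5  (via BRV)
VLY: 6.8  (via ALP)
MID: 6.9  (via BRV)
SUM: 8.4  (via VLY)
RIV: 8.7  (via ALP)
GRN: 10  (via MID)
ELM: 10.5  (via SUM)
Shortest route: ALP → VLY → SUM → ELM = $10.5.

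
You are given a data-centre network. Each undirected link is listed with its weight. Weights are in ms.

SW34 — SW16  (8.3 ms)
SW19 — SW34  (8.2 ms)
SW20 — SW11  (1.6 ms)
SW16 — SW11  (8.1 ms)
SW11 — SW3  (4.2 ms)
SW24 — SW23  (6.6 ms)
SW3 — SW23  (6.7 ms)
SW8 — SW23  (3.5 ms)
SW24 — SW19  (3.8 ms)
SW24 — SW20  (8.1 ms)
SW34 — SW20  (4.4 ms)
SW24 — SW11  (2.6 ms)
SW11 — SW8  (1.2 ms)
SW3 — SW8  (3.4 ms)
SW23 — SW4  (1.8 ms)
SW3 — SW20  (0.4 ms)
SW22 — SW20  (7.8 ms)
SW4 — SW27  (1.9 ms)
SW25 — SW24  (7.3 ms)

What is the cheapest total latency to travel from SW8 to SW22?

Compare a few routes:
SW8–SW3–SW20–SW22: 3.4+0.4+7.8 = 11.6
SW8–SW11–SW20–SW22: 1.2+1.6+7.8 = 10.6
Cheapest is SW8–SW11–SW20–SW22 at 10.6 ms.

10.6 ms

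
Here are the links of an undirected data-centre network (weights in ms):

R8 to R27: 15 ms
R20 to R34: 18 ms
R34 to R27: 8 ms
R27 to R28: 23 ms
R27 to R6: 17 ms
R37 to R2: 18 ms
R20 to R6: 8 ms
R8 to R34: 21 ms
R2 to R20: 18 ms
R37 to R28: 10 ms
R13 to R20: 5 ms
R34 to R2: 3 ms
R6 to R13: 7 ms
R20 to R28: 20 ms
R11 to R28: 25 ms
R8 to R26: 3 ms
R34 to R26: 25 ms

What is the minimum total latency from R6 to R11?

53 ms

Candidate routes:
R6 - R20 - R28 - R11: 8+20+25 = 53
R6 - R13 - R20 - R28 - R11: 7+5+20+25 = 57
The minimum is 53 ms via R6 - R20 - R28 - R11.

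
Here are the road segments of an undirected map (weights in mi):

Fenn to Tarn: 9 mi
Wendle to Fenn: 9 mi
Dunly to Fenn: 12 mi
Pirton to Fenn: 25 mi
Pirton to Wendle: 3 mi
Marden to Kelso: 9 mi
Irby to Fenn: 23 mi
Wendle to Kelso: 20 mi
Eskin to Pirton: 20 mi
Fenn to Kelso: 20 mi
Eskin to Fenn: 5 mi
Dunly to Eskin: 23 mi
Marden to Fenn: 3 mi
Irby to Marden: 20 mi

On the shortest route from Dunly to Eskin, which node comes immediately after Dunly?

Fenn

Enumerating some paths:
Dunly → Eskin: 23 = 23
Dunly → Fenn → Eskin: 12+5 = 17
The minimum is 17 mi via Dunly → Fenn → Eskin.
So from Dunly the first move is to Fenn.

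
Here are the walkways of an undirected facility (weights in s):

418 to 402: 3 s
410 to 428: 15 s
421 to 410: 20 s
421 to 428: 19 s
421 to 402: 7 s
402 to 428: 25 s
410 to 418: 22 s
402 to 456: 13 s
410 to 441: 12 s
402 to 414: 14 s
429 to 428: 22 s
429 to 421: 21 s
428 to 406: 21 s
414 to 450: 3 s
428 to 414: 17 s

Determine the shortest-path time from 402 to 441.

37 s

Settle nodes by increasing distance from 402:
402: 0
418: 3  (via 402)
421: 7  (via 402)
456: 13  (via 402)
414: 14  (via 402)
450: 17  (via 414)
410: 25  (via 418)
428: 25  (via 402)
429: 28  (via 421)
441: 37  (via 410)
Shortest route: 402 → 418 → 410 → 441 = 37 s.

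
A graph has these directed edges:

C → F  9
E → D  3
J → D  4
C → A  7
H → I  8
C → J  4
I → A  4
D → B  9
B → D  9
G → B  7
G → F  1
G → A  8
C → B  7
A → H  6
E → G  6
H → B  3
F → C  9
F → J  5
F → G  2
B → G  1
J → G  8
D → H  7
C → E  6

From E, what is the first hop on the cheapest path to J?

Compare a few routes:
E → D → B → G → F → J: 3+9+1+1+5 = 19
E → G → F → J: 6+1+5 = 12
Cheapest is E → G → F → J at 12.
So from E the first move is to G.

G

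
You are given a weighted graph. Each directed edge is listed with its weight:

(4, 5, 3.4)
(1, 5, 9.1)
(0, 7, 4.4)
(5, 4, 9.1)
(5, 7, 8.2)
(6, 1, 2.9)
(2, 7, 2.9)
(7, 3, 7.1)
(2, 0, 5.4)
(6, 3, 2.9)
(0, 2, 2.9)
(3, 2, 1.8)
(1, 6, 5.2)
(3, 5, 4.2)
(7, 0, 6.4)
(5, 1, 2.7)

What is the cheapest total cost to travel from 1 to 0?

15.3

Enumerating some paths:
1 - 5 - 7 - 0: 9.1+8.2+6.4 = 23.7
1 - 6 - 3 - 5 - 7 - 0: 5.2+2.9+4.2+8.2+6.4 = 26.9
1 - 6 - 3 - 2 - 0: 5.2+2.9+1.8+5.4 = 15.3
1 - 6 - 3 - 2 - 7 - 0: 5.2+2.9+1.8+2.9+6.4 = 19.2
The minimum is 15.3 via 1 - 6 - 3 - 2 - 0.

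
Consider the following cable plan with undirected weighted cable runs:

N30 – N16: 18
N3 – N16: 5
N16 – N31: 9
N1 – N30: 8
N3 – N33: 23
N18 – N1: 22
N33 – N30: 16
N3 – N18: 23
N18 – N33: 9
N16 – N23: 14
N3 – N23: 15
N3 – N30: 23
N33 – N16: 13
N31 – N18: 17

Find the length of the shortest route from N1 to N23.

40

Candidate routes:
N1–N30–N3–N23: 8+23+15 = 46
N1–N30–N16–N23: 8+18+14 = 40
Cheapest is N1–N30–N16–N23 at 40.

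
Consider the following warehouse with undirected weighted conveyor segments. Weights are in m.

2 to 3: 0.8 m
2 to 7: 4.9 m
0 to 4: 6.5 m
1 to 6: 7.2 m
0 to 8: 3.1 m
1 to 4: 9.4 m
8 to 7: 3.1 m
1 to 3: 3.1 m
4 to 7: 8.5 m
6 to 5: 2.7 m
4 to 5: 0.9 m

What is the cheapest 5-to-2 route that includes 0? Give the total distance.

Best 5 to 0: 5 → 4 → 0 costing 7.4
Best 0 to 2: 0 → 8 → 7 → 2 costing 11.1
Total via 0: 7.4 + 11.1 = 18.5 m.

18.5 m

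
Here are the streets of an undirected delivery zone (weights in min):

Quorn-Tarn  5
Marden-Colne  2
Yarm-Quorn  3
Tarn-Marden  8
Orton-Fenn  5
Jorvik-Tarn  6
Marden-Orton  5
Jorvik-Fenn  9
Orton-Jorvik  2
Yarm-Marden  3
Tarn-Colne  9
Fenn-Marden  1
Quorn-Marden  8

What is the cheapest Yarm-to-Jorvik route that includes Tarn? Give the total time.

Shortest Yarm→Tarn: Yarm–Quorn–Tarn = 8
Shortest Tarn→Jorvik: Tarn–Jorvik = 6
Total via Tarn: 8 + 6 = 14 min.

14 min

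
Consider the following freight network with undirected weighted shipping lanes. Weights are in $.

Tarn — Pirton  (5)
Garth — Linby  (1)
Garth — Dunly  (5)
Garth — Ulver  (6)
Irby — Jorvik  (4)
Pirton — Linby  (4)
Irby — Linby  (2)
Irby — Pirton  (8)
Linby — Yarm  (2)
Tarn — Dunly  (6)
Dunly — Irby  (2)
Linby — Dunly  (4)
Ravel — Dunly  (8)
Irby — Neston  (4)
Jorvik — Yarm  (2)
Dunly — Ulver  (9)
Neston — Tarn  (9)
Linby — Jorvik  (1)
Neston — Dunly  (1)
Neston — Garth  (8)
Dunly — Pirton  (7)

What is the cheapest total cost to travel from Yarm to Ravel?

Compare a few routes:
Yarm–Jorvik–Linby–Irby–Dunly–Ravel: 2+1+2+2+8 = 15
Yarm–Linby–Dunly–Ravel: 2+4+8 = 14
Cheapest is Yarm–Linby–Dunly–Ravel at $14.

$14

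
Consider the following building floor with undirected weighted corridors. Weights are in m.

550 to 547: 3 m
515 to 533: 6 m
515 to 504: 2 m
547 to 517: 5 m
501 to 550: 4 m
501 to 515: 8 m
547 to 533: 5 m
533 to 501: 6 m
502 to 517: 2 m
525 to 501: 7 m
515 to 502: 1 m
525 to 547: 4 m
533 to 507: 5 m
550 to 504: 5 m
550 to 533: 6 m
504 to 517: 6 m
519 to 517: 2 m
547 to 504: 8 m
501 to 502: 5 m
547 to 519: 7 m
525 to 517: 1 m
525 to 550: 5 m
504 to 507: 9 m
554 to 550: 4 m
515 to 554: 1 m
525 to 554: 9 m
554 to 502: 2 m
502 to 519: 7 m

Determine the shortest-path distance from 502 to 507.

Enumerating some paths:
502–515–504–507: 1+2+9 = 12
502–554–515–533–507: 2+1+6+5 = 14
The minimum is 12 m via 502–515–504–507.

12 m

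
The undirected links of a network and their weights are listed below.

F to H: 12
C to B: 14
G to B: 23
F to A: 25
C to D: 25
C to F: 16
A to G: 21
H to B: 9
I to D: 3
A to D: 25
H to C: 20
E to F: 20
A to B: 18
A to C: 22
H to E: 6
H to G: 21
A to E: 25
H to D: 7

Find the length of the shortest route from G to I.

Settle nodes by increasing distance from G:
G: 0
A: 21  (via G)
H: 21  (via G)
B: 23  (via G)
E: 27  (via H)
D: 28  (via H)
I: 31  (via D)
Shortest route: G–H–D–I = 31.

31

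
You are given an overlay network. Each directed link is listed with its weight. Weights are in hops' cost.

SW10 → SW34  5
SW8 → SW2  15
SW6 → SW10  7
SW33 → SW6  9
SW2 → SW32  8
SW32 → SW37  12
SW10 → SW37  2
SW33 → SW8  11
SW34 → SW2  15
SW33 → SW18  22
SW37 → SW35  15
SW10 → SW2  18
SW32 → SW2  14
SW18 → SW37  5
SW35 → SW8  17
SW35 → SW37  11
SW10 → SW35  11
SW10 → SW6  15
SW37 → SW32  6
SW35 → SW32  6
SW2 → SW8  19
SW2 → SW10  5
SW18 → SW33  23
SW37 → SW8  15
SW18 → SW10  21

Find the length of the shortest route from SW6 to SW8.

24 hops' cost

Compare a few routes:
SW6 - SW10 - SW35 - SW37 - SW8: 7+11+11+15 = 44
SW6 - SW10 - SW35 - SW8: 7+11+17 = 35
SW6 - SW10 - SW37 - SW8: 7+2+15 = 24
SW6 - SW10 - SW37 - SW35 - SW8: 7+2+15+17 = 41
Cheapest is SW6 - SW10 - SW37 - SW8 at 24 hops' cost.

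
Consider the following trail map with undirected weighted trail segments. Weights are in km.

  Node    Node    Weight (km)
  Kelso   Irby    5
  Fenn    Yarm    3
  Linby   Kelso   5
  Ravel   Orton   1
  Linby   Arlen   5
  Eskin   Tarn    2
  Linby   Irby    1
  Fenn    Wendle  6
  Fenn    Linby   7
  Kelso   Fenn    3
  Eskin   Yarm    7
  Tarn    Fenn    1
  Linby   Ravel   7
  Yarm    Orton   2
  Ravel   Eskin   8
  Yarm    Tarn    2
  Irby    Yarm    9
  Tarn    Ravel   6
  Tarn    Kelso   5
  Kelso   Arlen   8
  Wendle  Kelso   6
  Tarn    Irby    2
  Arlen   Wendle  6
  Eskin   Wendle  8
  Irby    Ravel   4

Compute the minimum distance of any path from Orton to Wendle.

11 km

Shortest distances from Orton:
Orton: 0
Ravel: 1  (via Orton)
Yarm: 2  (via Orton)
Tarn: 4  (via Yarm)
Fenn: 5  (via Yarm)
Irby: 5  (via Ravel)
Eskin: 6  (via Tarn)
Linby: 6  (via Irby)
Kelso: 8  (via Fenn)
Arlen: 11  (via Linby)
Wendle: 11  (via Fenn)
Shortest route: Orton–Yarm–Fenn–Wendle = 11 km.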